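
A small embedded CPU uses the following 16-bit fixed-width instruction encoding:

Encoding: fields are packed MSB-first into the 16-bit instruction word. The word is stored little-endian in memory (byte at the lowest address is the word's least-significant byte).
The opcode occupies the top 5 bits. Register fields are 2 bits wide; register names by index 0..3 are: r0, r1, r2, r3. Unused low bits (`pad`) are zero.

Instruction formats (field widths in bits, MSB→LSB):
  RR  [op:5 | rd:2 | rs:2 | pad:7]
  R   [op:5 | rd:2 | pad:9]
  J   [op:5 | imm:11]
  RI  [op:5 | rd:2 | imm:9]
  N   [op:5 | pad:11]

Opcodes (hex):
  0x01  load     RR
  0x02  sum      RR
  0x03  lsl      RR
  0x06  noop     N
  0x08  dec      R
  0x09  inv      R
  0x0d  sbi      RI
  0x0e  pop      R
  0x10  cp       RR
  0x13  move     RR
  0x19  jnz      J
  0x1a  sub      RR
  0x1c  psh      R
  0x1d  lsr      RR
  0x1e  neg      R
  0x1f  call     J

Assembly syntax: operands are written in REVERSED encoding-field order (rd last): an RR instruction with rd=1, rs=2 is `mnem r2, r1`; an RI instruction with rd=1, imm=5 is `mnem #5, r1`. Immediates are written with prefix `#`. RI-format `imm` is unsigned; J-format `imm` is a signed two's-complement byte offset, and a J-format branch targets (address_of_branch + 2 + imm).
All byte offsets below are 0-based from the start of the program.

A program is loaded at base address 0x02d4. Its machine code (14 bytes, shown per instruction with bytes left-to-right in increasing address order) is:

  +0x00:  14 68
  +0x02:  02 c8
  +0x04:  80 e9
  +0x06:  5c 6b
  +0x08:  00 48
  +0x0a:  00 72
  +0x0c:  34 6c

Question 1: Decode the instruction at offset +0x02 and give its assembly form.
@+02  little-endian(02 c8) = 0xc802
  op=0xc802>>11=0x19 ⇒ jnz (J)
  imm@[10:0]=0x2 ⇒ #2

jnz #2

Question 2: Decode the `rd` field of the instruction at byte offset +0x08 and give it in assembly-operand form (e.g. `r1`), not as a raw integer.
off 0x08: read 00 48 as little → 0x4800
  opcode bits[15:11]=0x9: inv/R
  [10:9] rd=0 = r0

r0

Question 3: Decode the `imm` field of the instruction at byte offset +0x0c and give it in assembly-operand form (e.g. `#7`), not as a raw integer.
off 0x0c: read 34 6c as little → 0x6c34
  op=0x6c34>>11=0xd ⇒ sbi (RI)
  rd: (w>>9)&0x3=0x2 → r2
  imm: (w>>0)&0x1ff=0x34 → #52

#52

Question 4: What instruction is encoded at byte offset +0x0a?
[0a] 00 72 → 0x7200
  op=0x7200>>11=0xe ⇒ pop (R)
  rd@[10:9]=0x1 ⇒ r1

pop r1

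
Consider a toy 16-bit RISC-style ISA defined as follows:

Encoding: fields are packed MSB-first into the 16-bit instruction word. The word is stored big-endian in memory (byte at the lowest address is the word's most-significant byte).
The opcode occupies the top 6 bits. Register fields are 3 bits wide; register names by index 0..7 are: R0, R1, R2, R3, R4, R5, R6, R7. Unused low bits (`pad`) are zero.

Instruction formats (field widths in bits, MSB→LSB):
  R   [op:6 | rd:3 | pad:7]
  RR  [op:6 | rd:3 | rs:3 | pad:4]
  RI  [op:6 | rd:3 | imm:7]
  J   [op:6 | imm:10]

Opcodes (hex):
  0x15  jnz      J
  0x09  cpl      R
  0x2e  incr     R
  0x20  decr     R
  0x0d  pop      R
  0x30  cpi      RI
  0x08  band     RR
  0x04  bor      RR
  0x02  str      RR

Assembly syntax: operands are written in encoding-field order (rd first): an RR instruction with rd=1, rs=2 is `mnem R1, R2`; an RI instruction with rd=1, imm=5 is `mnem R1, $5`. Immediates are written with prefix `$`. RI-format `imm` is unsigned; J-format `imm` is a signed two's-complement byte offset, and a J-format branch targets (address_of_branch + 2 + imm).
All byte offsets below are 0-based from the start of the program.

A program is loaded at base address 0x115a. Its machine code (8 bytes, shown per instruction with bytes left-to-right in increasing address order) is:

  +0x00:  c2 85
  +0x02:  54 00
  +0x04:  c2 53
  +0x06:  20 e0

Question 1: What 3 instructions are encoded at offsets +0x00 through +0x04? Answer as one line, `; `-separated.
cpi R5, $5; jnz $0; cpi R4, $83

off 0x00: read c2 85 as big → 0xc285
  opcode bits[15:10]=0x30: cpi/RI
  rd: (w>>7)&0x7=0x5 → R5
  imm: (w>>0)&0x7f=0x5 → $5
off 0x02: read 54 00 as big → 0x5400
  opcode bits[15:10]=0x15: jnz/J
  imm: (w>>0)&0x3ff=0x0 → $0
off 0x04: read c2 53 as big → 0xc253
  opcode bits[15:10]=0x30: cpi/RI
  rd: (w>>7)&0x7=0x4 → R4
  imm: (w>>0)&0x7f=0x53 → $83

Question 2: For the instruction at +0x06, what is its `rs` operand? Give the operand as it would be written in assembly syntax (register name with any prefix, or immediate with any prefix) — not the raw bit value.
[06] 20 e0 → 0x20e0
  top 6b → 0x8 → band [RR]
  rd: (w>>7)&0x7=0x1 → R1
  rs: (w>>4)&0x7=0x6 → R6

R6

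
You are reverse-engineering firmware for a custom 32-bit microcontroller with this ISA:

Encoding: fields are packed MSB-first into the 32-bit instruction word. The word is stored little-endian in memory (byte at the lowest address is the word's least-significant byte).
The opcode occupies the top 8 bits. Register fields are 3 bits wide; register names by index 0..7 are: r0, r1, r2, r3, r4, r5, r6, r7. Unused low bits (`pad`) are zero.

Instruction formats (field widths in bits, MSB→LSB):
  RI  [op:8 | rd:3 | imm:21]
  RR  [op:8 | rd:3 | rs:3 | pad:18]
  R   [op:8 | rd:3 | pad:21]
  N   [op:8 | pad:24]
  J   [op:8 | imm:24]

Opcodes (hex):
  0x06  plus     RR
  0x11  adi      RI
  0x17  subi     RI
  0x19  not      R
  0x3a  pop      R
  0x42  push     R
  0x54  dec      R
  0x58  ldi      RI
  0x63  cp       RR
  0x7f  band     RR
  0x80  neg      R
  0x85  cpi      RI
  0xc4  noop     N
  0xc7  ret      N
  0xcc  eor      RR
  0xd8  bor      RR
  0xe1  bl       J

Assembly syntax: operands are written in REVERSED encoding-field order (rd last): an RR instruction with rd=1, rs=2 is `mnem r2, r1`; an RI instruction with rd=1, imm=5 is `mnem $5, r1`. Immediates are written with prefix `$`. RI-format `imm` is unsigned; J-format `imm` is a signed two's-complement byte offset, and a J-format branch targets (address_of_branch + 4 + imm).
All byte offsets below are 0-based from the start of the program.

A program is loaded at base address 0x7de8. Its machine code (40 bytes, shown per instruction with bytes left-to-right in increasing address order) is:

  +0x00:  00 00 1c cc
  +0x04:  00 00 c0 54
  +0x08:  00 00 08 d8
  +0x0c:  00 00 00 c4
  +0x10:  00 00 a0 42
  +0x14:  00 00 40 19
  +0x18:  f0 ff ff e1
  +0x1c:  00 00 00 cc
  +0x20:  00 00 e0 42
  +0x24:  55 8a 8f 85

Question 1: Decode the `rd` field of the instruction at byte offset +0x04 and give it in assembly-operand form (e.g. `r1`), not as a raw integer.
r6

[04] 00 00 c0 54 → 0x54c00000
  opcode bits[31:24]=0x54: dec/R
  rd@[23:21]=0x6 ⇒ r6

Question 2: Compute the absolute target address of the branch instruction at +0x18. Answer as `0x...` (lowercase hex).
[18] f0 ff ff e1 → 0xe1fffff0
  opcode bits[31:24]=0xe1: bl/J
  imm@[23:0]=0xfffff0 (s24→-16) ⇒ $-16
  target = base 0x7de8 + off 0x18 + 4 + imm -16 = 0x7df4

0x7df4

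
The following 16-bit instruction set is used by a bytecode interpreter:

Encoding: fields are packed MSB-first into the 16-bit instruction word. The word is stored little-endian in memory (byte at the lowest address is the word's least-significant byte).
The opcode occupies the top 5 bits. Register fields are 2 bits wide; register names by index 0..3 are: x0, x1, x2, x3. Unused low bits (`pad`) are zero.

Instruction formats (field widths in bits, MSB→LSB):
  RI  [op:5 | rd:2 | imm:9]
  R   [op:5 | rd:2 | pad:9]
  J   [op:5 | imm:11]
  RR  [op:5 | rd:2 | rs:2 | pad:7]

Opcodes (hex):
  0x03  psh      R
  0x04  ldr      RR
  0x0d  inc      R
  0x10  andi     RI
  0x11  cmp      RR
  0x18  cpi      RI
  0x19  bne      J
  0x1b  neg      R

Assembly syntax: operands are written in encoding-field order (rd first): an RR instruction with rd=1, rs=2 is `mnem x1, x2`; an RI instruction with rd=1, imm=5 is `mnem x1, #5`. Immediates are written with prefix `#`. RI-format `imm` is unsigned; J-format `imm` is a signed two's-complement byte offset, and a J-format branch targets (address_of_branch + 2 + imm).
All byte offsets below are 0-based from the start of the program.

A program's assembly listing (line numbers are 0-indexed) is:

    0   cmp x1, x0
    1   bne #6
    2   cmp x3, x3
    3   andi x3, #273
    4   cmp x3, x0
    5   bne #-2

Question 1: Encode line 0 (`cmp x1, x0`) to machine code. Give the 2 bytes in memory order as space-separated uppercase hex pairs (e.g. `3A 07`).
00 8A

line 0 (cmp): pack op=0x11:5|rd=1:2|rs=0:2|pad=0:7 = 0x8a00; little→ 00 8a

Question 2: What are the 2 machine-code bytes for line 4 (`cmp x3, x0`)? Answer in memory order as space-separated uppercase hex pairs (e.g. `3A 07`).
00 8E

L4: cmp op=0x11:5|rd=3:2|rs=0:2|pad=0:7 ⇒ 0x8e00 ⇒ little 00 8e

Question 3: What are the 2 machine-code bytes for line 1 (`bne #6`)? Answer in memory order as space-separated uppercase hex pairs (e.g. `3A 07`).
06 C8

1. bne fields op=0x19:5|imm=6:11 → word c806h → 06 c8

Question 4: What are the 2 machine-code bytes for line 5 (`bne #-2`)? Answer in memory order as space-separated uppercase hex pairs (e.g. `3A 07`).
L5: bne op=0x19:5|imm=-2:11 ⇒ 0xcffe ⇒ little fe cf

FE CF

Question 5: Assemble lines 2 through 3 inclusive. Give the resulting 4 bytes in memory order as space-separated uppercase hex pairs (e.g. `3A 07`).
80 8F 11 87

L2: cmp op=0x11:5|rd=3:2|rs=3:2|pad=0:7 ⇒ 0x8f80 ⇒ little 80 8f
L3: andi op=0x10:5|rd=3:2|imm=273:9 ⇒ 0x8711 ⇒ little 11 87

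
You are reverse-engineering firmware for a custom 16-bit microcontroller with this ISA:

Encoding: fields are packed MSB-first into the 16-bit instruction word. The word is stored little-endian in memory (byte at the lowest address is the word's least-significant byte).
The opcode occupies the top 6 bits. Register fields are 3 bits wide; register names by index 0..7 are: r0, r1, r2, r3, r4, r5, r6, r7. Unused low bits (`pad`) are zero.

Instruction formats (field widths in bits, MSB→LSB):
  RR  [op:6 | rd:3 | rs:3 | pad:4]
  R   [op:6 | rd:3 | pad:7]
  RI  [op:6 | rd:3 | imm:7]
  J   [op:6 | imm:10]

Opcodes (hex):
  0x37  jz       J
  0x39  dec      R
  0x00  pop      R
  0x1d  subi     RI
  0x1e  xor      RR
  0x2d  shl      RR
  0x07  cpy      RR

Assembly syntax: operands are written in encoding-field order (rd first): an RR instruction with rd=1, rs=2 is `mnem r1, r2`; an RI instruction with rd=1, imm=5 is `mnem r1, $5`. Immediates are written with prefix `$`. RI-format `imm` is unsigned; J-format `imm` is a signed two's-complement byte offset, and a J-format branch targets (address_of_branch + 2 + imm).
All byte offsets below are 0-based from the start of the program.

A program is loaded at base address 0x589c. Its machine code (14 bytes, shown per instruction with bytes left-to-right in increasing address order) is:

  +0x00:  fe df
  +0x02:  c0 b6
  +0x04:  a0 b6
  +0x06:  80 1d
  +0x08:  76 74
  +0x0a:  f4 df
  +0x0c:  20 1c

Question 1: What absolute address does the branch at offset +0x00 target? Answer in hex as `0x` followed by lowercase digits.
@+00  little-endian(fe df) = 0xdffe
  top 6b → 0x37 → jz [J]
  imm: (w>>0)&0x3ff=0x3fe (s10→-2) → $-2
  target = base 0x589c + off 0x00 + 2 + imm -2 = 0x589c

0x589c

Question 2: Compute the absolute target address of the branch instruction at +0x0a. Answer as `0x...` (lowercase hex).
[0a] f4 df → 0xdff4
  op=0xdff4>>10=0x37 ⇒ jz (J)
  imm: (w>>0)&0x3ff=0x3f4 (s10→-12) → $-12
  target = base 0x589c + off 0x0a + 2 + imm -12 = 0x589c

0x589c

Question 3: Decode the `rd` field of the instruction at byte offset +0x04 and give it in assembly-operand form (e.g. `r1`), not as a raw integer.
@+04  little-endian(a0 b6) = 0xb6a0
  op=0xb6a0>>10=0x2d ⇒ shl (RR)
  rd: (w>>7)&0x7=0x5 → r5
  rs: (w>>4)&0x7=0x2 → r2

r5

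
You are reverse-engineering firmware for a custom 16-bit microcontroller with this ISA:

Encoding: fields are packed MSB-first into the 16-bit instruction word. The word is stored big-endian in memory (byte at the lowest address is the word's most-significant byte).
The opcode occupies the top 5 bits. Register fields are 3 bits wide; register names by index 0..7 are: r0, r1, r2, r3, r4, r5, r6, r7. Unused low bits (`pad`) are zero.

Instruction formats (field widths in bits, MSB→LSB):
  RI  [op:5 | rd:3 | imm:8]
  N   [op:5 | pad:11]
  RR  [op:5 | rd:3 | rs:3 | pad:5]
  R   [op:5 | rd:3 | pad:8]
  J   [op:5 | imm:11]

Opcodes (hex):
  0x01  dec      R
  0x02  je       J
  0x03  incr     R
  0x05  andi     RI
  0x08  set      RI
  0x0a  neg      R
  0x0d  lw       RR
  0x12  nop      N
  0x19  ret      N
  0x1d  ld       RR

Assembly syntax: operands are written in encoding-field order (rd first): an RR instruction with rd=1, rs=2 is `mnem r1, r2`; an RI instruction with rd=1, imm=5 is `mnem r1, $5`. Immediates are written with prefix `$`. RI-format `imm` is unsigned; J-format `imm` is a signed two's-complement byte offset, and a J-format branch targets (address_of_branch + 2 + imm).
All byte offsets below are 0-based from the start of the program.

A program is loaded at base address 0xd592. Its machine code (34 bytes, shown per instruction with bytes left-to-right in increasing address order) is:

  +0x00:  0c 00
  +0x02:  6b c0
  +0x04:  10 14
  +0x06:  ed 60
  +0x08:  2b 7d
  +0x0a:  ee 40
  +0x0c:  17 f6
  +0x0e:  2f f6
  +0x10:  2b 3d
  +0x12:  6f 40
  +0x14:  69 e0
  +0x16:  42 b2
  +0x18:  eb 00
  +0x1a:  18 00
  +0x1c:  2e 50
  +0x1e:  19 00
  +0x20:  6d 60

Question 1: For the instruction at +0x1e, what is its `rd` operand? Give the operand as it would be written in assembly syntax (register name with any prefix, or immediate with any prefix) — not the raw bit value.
[1e] 19 00 → 0x1900
  top 5b → 0x3 → incr [R]
  rd@[10:8]=0x1 ⇒ r1

r1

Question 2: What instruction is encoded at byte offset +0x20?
off 0x20: read 6d 60 as big → 0x6d60
  top 5b → 0xd → lw [RR]
  rd@[10:8]=0x5 ⇒ r5
  rs@[7:5]=0x3 ⇒ r3

lw r5, r3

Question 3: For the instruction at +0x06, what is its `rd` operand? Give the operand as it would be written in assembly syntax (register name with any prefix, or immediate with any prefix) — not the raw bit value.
r5

off 0x06: read ed 60 as big → 0xed60
  top 5b → 0x1d → ld [RR]
  [10:8] rd=5 = r5
  [7:5] rs=3 = r3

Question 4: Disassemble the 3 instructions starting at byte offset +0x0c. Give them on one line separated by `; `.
je $-10; andi r7, $246; andi r3, $61

off 0x0c: read 17 f6 as big → 0x17f6
  op=0x17f6>>11=0x2 ⇒ je (J)
  [10:0] imm=2038 (s11→-10) = $-10
off 0x0e: read 2f f6 as big → 0x2ff6
  op=0x2ff6>>11=0x5 ⇒ andi (RI)
  [10:8] rd=7 = r7
  [7:0] imm=246 = $246
off 0x10: read 2b 3d as big → 0x2b3d
  op=0x2b3d>>11=0x5 ⇒ andi (RI)
  [10:8] rd=3 = r3
  [7:0] imm=61 = $61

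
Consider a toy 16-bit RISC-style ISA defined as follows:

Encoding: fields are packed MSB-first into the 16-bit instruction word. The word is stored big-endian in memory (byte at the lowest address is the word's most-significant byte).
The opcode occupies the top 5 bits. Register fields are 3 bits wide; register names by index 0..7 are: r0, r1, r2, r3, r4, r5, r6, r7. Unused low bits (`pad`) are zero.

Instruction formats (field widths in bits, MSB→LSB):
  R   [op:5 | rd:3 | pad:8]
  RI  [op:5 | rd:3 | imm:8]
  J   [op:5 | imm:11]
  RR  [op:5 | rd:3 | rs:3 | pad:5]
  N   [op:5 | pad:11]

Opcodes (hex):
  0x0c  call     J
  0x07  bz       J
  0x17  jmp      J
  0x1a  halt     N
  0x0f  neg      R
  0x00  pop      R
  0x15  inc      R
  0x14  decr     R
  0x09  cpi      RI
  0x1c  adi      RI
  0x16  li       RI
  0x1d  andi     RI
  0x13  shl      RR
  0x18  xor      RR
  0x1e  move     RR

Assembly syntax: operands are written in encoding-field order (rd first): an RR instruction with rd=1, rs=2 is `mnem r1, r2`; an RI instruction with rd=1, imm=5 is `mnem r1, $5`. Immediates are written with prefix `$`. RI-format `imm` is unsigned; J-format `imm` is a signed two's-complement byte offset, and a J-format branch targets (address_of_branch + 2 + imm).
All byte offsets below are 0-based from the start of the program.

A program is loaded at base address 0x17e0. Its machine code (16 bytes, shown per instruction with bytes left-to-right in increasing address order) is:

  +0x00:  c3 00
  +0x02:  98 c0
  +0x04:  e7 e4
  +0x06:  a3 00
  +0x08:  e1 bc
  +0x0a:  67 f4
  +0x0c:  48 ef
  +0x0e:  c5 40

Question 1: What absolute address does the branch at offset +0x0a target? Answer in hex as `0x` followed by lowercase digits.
0x17e0

off 0x0a: read 67 f4 as big → 0x67f4
  top 5b → 0xc → call [J]
  imm@[10:0]=0x7f4 (s11→-12) ⇒ $-12
  target = base 0x17e0 + off 0x0a + 2 + imm -12 = 0x17e0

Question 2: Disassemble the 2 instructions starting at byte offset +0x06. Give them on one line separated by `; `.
off 0x06: read a3 00 as big → 0xa300
  op=0xa300>>11=0x14 ⇒ decr (R)
  rd@[10:8]=0x3 ⇒ r3
off 0x08: read e1 bc as big → 0xe1bc
  op=0xe1bc>>11=0x1c ⇒ adi (RI)
  rd@[10:8]=0x1 ⇒ r1
  imm@[7:0]=0xbc ⇒ $188

decr r3; adi r1, $188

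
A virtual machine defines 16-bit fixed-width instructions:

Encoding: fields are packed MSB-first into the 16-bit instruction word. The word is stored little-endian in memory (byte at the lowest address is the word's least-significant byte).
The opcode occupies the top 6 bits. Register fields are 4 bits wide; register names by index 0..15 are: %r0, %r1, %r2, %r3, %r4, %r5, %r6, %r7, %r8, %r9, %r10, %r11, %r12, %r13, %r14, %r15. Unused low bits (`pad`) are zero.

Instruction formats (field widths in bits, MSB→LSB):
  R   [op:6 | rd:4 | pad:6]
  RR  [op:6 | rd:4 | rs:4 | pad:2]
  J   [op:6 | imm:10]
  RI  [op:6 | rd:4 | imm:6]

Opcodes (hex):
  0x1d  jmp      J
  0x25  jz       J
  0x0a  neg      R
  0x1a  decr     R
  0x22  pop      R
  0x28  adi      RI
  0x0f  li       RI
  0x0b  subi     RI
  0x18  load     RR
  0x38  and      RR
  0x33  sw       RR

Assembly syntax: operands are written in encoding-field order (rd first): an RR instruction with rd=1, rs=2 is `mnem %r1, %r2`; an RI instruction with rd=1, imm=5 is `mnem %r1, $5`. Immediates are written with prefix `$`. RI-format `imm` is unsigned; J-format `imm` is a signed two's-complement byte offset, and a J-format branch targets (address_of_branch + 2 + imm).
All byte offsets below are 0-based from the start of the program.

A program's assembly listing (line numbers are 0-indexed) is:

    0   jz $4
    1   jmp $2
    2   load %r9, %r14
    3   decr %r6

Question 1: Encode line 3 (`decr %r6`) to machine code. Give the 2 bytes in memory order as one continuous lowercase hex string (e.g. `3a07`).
8069

L3: decr op=0x1a:6|rd=6:4|pad=0:6 ⇒ 0x6980 ⇒ little 80 69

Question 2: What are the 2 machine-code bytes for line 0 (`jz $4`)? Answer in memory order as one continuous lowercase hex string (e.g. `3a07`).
0494

L0: jz op=0x25:6|imm=4:10 ⇒ 0x9404 ⇒ little 04 94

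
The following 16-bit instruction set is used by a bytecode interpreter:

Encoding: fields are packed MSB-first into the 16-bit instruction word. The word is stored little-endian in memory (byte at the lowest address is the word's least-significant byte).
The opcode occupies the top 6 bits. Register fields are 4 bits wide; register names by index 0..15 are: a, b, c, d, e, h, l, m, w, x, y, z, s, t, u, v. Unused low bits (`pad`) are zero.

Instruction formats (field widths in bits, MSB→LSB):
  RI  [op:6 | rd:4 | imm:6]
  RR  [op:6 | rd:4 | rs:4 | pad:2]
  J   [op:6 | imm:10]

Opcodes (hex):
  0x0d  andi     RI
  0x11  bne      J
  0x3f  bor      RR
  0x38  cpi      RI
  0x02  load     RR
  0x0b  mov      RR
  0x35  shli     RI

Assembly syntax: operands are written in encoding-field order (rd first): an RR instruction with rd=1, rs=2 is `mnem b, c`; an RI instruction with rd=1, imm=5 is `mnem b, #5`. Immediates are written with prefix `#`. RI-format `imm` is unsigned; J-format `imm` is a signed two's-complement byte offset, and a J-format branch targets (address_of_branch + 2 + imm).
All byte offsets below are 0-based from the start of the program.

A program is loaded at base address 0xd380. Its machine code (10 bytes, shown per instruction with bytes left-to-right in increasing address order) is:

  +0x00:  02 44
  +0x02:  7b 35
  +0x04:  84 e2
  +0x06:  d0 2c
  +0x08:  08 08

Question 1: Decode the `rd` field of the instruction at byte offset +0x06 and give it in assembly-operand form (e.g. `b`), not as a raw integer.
+0x06: d0 2c ⇒ word 0x2cd0 (little)
  opcode bits[15:10]=0xb: mov/RR
  [9:6] rd=3 = d
  [5:2] rs=4 = e

d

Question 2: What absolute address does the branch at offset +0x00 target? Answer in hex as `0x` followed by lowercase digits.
[00] 02 44 → 0x4402
  top 6b → 0x11 → bne [J]
  [9:0] imm=2 = #2
  target = base 0xd380 + off 0x00 + 2 + imm 2 = 0xd384

0xd384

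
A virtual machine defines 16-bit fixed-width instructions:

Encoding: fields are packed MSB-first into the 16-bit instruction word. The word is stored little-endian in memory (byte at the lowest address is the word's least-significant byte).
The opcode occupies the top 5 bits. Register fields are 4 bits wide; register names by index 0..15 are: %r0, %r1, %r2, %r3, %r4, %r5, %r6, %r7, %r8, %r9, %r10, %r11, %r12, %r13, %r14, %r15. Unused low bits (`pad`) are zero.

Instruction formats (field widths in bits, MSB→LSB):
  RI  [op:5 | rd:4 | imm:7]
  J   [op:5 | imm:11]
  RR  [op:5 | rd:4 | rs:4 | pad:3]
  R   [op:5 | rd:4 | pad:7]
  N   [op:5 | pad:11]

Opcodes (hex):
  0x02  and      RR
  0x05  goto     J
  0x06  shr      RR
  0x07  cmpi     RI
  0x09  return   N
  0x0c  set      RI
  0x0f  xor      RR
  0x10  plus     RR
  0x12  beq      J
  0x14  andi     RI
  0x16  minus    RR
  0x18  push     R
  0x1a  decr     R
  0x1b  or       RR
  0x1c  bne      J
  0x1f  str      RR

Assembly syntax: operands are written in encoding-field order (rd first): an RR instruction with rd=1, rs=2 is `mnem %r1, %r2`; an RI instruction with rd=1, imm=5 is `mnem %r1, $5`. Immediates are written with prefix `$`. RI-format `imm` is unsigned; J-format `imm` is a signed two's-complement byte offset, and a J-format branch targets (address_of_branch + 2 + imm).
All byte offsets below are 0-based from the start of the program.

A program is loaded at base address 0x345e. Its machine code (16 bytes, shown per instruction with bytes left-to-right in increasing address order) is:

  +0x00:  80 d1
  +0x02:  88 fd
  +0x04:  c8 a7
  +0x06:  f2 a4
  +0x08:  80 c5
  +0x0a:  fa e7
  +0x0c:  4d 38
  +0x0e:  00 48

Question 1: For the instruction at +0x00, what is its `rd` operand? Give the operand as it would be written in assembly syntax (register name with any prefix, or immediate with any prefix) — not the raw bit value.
+0x00: 80 d1 ⇒ word 0xd180 (little)
  op=0xd180>>11=0x1a ⇒ decr (R)
  rd: (w>>7)&0xf=0x3 → %r3

%r3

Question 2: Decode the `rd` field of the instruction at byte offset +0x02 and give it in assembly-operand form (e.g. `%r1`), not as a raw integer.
%r11

[02] 88 fd → 0xfd88
  opcode bits[15:11]=0x1f: str/RR
  [10:7] rd=11 = %r11
  [6:3] rs=1 = %r1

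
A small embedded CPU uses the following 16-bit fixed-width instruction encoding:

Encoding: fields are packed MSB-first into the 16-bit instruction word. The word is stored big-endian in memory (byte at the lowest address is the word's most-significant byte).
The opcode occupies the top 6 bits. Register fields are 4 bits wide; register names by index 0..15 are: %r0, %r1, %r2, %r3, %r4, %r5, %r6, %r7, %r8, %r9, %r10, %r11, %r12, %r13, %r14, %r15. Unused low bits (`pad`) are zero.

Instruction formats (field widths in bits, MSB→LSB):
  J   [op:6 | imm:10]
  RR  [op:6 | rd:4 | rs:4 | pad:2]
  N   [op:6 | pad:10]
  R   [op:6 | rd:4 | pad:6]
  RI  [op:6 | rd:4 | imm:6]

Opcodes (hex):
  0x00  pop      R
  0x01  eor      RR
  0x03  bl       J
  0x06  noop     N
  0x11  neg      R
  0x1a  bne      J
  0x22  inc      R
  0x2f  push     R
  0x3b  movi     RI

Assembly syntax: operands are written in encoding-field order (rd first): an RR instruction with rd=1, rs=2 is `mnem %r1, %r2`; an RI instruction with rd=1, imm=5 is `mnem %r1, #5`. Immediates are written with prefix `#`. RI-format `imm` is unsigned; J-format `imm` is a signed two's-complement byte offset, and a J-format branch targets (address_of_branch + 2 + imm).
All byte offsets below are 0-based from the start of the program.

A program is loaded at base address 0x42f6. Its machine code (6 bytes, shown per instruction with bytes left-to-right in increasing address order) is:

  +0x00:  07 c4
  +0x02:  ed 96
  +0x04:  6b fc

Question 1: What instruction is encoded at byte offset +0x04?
off 0x04: read 6b fc as big → 0x6bfc
  top 6b → 0x1a → bne [J]
  imm@[9:0]=0x3fc (s10→-4) ⇒ #-4

bne #-4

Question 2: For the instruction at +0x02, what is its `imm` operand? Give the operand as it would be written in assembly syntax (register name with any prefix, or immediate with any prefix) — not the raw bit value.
@+02  big-endian(ed 96) = 0xed96
  op=0xed96>>10=0x3b ⇒ movi (RI)
  [9:6] rd=6 = %r6
  [5:0] imm=22 = #22

#22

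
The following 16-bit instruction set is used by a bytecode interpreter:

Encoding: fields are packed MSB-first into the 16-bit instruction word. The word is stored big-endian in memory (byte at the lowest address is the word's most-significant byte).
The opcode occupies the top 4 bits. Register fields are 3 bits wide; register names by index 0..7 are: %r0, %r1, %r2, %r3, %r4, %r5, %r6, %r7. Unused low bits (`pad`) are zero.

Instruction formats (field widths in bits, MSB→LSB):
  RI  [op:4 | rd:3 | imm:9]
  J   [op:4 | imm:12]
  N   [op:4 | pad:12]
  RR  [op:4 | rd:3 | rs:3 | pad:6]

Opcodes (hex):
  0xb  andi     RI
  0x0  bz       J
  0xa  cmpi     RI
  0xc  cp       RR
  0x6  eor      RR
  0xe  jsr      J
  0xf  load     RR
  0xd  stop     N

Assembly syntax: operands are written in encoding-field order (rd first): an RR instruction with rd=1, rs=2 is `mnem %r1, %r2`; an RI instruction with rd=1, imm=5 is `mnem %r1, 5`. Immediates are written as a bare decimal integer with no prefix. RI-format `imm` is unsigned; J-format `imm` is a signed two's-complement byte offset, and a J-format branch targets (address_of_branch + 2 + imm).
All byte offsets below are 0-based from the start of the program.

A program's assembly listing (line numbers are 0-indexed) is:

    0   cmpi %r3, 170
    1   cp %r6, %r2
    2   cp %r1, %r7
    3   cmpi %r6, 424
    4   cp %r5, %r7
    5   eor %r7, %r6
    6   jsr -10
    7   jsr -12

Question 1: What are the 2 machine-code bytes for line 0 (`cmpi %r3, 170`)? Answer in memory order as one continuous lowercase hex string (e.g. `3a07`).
line 0 (cmpi): pack op=0xa:4|rd=3:3|imm=170:9 = 0xa6aa; big→ a6 aa

a6aa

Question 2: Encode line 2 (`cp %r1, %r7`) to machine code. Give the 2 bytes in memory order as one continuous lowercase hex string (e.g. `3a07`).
2. cp fields op=0xc:4|rd=1:3|rs=7:3|pad=0:6 → word c3c0h → c3 c0

c3c0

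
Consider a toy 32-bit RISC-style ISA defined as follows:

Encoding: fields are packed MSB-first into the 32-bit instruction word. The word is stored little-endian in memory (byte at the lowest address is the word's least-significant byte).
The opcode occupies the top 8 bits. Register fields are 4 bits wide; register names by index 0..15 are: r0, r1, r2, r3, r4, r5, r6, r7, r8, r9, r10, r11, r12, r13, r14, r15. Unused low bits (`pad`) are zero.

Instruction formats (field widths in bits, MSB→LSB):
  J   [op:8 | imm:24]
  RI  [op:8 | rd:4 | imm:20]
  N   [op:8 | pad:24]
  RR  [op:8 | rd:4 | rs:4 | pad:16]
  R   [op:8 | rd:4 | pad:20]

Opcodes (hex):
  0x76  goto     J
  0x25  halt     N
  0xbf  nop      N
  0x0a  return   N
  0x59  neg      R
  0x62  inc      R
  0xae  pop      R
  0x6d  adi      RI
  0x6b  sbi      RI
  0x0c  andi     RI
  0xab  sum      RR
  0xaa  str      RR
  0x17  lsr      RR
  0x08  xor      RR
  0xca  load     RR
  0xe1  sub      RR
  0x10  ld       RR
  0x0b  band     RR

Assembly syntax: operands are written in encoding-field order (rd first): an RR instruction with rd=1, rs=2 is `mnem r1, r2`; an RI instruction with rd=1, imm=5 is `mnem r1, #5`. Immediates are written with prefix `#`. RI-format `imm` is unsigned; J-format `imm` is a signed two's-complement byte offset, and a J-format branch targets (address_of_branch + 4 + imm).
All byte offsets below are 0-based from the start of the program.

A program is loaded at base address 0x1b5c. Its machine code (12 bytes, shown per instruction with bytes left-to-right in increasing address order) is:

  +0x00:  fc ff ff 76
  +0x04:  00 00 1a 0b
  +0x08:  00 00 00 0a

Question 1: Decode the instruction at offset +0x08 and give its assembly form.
return

+0x08: 00 00 00 0a ⇒ word 0x0a000000 (little)
  op=0x0a000000>>24=0xa ⇒ return (N)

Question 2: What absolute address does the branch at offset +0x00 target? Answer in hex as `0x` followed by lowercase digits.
0x1b5c

+0x00: fc ff ff 76 ⇒ word 0x76fffffc (little)
  op=0x76fffffc>>24=0x76 ⇒ goto (J)
  imm@[23:0]=0xfffffc (s24→-4) ⇒ #-4
  target = base 0x1b5c + off 0x00 + 4 + imm -4 = 0x1b5c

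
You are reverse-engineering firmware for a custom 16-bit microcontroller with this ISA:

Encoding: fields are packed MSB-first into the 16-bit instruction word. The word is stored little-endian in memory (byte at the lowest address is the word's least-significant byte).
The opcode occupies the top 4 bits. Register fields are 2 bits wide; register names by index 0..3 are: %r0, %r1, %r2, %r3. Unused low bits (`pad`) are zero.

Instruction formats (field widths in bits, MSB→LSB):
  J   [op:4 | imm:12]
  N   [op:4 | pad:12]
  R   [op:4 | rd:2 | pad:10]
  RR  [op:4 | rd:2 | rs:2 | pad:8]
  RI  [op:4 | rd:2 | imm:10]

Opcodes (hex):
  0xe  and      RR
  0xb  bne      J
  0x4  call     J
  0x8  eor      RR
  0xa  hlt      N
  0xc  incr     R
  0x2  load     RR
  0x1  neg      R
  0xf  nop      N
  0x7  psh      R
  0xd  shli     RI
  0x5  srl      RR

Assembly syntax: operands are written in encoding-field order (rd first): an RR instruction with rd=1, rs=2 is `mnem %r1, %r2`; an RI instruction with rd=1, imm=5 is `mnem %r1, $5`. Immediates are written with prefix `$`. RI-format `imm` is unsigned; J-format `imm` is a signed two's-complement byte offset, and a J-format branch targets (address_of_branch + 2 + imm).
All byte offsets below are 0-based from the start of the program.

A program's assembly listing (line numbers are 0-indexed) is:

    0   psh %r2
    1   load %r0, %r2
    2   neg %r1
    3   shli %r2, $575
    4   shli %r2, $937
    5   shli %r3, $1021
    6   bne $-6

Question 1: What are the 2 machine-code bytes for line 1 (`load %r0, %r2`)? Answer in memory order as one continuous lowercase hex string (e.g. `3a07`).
0022

line 1 (load): pack op=0x2:4|rd=0:2|rs=2:2|pad=0:8 = 0x2200; little→ 00 22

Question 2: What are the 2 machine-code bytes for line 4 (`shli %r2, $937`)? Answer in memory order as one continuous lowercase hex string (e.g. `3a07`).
a9db

4. shli fields op=0xd:4|rd=2:2|imm=937:10 → word dba9h → a9 db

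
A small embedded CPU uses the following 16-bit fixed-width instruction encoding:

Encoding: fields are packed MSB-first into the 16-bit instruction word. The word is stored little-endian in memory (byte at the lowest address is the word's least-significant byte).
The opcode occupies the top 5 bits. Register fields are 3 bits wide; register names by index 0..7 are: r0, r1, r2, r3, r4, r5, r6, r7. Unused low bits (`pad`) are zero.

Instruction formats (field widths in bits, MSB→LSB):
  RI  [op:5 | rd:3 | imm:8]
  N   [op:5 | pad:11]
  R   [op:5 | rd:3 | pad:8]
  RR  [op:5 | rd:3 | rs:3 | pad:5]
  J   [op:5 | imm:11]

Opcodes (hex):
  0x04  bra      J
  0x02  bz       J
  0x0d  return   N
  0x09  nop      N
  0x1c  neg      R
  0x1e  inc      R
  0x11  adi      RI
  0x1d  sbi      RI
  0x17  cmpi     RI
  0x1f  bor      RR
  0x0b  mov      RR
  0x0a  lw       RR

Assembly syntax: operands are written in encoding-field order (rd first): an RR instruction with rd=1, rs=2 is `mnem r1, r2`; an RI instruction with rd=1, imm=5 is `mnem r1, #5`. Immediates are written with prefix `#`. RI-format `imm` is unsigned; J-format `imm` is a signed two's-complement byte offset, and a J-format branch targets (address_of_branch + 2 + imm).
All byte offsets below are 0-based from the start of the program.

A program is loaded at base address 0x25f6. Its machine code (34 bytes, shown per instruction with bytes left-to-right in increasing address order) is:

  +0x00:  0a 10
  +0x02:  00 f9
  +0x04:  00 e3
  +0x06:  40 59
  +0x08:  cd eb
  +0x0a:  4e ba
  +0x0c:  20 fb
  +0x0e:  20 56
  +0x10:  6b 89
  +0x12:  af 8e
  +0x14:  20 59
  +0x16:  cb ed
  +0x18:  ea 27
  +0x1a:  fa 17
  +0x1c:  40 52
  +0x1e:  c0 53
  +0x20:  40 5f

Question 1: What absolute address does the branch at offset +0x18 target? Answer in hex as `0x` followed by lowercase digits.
off 0x18: read ea 27 as little → 0x27ea
  op=0x27ea>>11=0x4 ⇒ bra (J)
  imm@[10:0]=0x7ea (s11→-22) ⇒ #-22
  target = base 0x25f6 + off 0x18 + 2 + imm -22 = 0x25fa

0x25fa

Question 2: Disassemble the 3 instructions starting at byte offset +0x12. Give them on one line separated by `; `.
adi r6, #175; mov r1, r1; sbi r5, #203

[12] af 8e → 0x8eaf
  opcode bits[15:11]=0x11: adi/RI
  rd@[10:8]=0x6 ⇒ r6
  imm@[7:0]=0xaf ⇒ #175
[14] 20 59 → 0x5920
  opcode bits[15:11]=0xb: mov/RR
  rd@[10:8]=0x1 ⇒ r1
  rs@[7:5]=0x1 ⇒ r1
[16] cb ed → 0xedcb
  opcode bits[15:11]=0x1d: sbi/RI
  rd@[10:8]=0x5 ⇒ r5
  imm@[7:0]=0xcb ⇒ #203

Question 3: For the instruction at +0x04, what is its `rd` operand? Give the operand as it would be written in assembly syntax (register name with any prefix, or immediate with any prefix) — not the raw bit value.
[04] 00 e3 → 0xe300
  opcode bits[15:11]=0x1c: neg/R
  [10:8] rd=3 = r3

r3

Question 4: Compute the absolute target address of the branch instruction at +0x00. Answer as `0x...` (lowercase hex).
0x2602

[00] 0a 10 → 0x100a
  op=0x100a>>11=0x2 ⇒ bz (J)
  imm: (w>>0)&0x7ff=0xa → #10
  target = base 0x25f6 + off 0x00 + 2 + imm 10 = 0x2602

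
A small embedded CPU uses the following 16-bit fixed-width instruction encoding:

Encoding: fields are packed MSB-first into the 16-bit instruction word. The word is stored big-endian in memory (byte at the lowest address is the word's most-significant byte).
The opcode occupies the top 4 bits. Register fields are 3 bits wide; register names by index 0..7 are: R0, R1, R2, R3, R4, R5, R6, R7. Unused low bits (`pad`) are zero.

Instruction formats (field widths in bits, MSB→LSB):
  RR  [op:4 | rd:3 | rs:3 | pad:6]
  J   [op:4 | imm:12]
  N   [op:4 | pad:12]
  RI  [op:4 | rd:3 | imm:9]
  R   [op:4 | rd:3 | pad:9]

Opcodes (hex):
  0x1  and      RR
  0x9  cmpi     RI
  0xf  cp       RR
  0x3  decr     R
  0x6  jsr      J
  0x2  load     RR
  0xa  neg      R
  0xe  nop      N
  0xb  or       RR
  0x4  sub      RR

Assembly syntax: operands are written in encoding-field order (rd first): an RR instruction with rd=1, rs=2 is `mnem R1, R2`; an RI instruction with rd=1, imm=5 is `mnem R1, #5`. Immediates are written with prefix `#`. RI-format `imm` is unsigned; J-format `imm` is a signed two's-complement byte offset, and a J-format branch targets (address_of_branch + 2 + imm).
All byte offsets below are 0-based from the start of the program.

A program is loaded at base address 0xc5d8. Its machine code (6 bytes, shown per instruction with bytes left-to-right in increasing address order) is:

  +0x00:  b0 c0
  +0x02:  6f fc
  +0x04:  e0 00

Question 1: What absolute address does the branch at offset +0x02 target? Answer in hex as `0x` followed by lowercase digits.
[02] 6f fc → 0x6ffc
  op=0x6ffc>>12=0x6 ⇒ jsr (J)
  imm@[11:0]=0xffc (s12→-4) ⇒ #-4
  target = base 0xc5d8 + off 0x02 + 2 + imm -4 = 0xc5d8

0xc5d8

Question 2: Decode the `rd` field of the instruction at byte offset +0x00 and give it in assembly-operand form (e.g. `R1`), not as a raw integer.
[00] b0 c0 → 0xb0c0
  op=0xb0c0>>12=0xb ⇒ or (RR)
  rd: (w>>9)&0x7=0x0 → R0
  rs: (w>>6)&0x7=0x3 → R3

R0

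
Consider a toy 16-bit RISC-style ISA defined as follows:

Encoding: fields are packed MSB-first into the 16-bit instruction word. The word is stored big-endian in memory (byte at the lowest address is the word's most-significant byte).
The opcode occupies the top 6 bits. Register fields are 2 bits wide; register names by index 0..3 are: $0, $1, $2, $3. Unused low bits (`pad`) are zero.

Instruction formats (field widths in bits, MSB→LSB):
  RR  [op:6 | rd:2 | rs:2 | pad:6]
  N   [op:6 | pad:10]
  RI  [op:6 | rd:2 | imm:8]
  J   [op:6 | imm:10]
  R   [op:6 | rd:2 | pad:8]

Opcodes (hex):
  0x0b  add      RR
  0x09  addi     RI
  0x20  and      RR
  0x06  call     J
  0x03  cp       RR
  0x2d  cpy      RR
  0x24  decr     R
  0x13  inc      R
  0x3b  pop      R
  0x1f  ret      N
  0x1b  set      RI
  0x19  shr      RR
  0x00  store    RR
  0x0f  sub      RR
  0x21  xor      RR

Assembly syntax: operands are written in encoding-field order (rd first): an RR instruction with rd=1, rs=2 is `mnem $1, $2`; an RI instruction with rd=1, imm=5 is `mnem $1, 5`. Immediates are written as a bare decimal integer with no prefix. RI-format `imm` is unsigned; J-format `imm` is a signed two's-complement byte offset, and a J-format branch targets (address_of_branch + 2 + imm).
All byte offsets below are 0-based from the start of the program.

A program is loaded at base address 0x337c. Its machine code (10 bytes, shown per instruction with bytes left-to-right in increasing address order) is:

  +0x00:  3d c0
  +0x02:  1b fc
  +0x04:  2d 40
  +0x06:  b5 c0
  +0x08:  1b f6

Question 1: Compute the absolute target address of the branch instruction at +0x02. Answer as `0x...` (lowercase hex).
0x337c

[02] 1b fc → 0x1bfc
  op=0x1bfc>>10=0x6 ⇒ call (J)
  imm: (w>>0)&0x3ff=0x3fc (s10→-4) → -4
  target = base 0x337c + off 0x02 + 2 + imm -4 = 0x337c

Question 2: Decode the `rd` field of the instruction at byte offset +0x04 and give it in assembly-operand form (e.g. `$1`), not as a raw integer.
off 0x04: read 2d 40 as big → 0x2d40
  top 6b → 0xb → add [RR]
  rd: (w>>8)&0x3=0x1 → $1
  rs: (w>>6)&0x3=0x1 → $1

$1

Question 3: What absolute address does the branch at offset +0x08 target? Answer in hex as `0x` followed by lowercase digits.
off 0x08: read 1b f6 as big → 0x1bf6
  opcode bits[15:10]=0x6: call/J
  imm@[9:0]=0x3f6 (s10→-10) ⇒ -10
  target = base 0x337c + off 0x08 + 2 + imm -10 = 0x337c

0x337c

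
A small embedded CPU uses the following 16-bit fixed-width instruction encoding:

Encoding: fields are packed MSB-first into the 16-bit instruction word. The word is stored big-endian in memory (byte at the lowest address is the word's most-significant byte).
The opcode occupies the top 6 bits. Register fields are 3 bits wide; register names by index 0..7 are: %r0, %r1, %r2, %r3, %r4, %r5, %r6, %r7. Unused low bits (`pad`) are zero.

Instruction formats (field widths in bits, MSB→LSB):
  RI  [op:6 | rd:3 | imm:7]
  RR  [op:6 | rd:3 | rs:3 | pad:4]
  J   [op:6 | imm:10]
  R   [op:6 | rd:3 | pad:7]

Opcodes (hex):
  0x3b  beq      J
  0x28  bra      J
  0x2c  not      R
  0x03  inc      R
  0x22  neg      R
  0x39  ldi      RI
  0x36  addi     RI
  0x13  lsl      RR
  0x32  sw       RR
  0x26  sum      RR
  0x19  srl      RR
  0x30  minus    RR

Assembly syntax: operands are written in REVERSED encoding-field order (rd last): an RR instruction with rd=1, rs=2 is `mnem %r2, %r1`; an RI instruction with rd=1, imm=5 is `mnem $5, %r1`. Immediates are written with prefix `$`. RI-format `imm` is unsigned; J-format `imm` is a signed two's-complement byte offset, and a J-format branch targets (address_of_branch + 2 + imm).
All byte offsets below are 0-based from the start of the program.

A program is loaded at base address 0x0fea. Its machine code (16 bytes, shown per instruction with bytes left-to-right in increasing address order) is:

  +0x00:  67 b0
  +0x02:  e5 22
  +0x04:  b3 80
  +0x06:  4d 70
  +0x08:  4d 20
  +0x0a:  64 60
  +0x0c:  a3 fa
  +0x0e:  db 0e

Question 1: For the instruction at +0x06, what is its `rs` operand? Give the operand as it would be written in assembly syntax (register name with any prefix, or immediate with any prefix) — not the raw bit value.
%r7

@+06  big-endian(4d 70) = 0x4d70
  op=0x4d70>>10=0x13 ⇒ lsl (RR)
  rd@[9:7]=0x2 ⇒ %r2
  rs@[6:4]=0x7 ⇒ %r7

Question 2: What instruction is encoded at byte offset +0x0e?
off 0x0e: read db 0e as big → 0xdb0e
  op=0xdb0e>>10=0x36 ⇒ addi (RI)
  [9:7] rd=6 = %r6
  [6:0] imm=14 = $14

addi $14, %r6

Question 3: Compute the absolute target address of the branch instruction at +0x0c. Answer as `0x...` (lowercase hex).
off 0x0c: read a3 fa as big → 0xa3fa
  opcode bits[15:10]=0x28: bra/J
  imm@[9:0]=0x3fa (s10→-6) ⇒ $-6
  target = base 0x0fea + off 0x0c + 2 + imm -6 = 0x0ff2

0x0ff2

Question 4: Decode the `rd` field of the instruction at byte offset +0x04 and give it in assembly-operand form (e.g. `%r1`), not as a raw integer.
[04] b3 80 → 0xb380
  op=0xb380>>10=0x2c ⇒ not (R)
  rd: (w>>7)&0x7=0x7 → %r7

%r7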